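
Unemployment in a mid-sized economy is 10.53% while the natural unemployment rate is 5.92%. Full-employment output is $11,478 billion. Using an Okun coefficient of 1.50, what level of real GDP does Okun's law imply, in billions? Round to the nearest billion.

$10,684 billion

Unemployment gap = 10.53 - 5.92 = 4.61 points, so the output gap is -1.5 × 4.61 = -6.915%.
Actual GDP = 11478 × (1 - 6.915/100) = 11478 × 0.93085 ≈ 10684 billion.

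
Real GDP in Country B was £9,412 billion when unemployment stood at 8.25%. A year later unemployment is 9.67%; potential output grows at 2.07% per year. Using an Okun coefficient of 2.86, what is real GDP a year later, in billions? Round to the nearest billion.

Δu = 9.67 - 8.25 = 1.42 points.
Okun's law (growth form): g_Y = g_Y* - β × Δu = 2.07 - 2.86 × (1.42) = 2.07 - 4.0612 = -1.9912%.
Real GDP in the next year = 9412 × (1 - 1.9912/100) = 9412 × 0.980088 ≈ 9225 billion.

£9,225 billion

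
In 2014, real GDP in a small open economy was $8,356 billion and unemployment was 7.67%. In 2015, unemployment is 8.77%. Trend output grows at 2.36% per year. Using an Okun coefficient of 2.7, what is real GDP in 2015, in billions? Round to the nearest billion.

$8,305 billion

Δu = 8.77 - 7.67 = 1.1 points.
Okun's law (growth form): g_Y = g_Y* - β × Δu = 2.36 - 2.7 × (1.10) = 2.36 - 2.97 = -0.61%.
Real GDP in the next year = 8356 × (1 - 0.61/100) = 8356 × 0.9939 ≈ 8305 billion.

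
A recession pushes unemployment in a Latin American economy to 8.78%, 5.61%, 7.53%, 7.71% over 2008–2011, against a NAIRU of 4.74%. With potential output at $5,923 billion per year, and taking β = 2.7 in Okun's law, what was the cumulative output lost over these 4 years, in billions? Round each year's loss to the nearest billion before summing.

$1,706 billion

Year 2008: gap = -2.7 × (8.78 - 4.74) = -10.908%, loss ≈ 5923 × 10.908/100 ≈ 646.
Year 2009: gap = -2.7 × (5.61 - 4.74) = -2.349%, loss ≈ 5923 × 2.349/100 ≈ 139.
Year 2010: gap = -2.7 × (7.53 - 4.74) = -7.533%, loss ≈ 5923 × 7.533/100 ≈ 446.
Year 2011: gap = -2.7 × (7.71 - 4.74) = -8.019%, loss ≈ 5923 × 8.019/100 ≈ 475.
Total lost output = 646 + 139 + 446 + 475 = 1706 billion.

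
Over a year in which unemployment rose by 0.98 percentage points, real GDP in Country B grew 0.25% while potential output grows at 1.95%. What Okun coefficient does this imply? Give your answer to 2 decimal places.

Growth form: g_Y = g_Y* - β × Δu, so β = (g_Y* - g_Y)/Δu.
β = (1.95 - 0.25)/0.98 = 1.7/0.98 = 1.73.

β ≈ 1.73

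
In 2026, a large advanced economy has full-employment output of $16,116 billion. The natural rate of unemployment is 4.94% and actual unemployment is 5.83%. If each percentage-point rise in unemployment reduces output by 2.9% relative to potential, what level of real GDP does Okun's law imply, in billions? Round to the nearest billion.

Unemployment gap = 5.83 - 4.94 = 0.89 points, so the output gap is -2.9 × 0.89 = -2.581%.
Actual GDP = 16116 × (1 - 2.581/100) = 16116 × 0.97419 ≈ 15700 billion.

$15,700 billion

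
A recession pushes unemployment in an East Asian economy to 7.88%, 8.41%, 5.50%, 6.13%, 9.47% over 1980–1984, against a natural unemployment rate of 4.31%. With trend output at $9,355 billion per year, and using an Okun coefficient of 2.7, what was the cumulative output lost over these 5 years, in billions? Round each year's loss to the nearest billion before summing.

$4,002 billion

Year 1980: gap = -2.7 × (7.88 - 4.31) = -9.639%, loss ≈ 9355 × 9.639/100 ≈ 902.
Year 1981: gap = -2.7 × (8.41 - 4.31) = -11.07%, loss ≈ 9355 × 11.07/100 ≈ 1036.
Year 1982: gap = -2.7 × (5.5 - 4.31) = -3.213%, loss ≈ 9355 × 3.213/100 ≈ 301.
Year 1983: gap = -2.7 × (6.13 - 4.31) = -4.914%, loss ≈ 9355 × 4.914/100 ≈ 460.
Year 1984: gap = -2.7 × (9.47 - 4.31) = -13.932%, loss ≈ 9355 × 13.932/100 ≈ 1303.
Total lost output = 902 + 1036 + 301 + 460 + 1303 = 4002 billion.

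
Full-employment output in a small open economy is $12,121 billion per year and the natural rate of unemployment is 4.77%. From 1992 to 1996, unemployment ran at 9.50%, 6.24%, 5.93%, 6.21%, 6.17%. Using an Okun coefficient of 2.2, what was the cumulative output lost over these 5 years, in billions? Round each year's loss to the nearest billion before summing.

Year 1992: gap = -2.2 × (9.5 - 4.77) = -10.406%, loss ≈ 12121 × 10.406/100 ≈ 1261.
Year 1993: gap = -2.2 × (6.24 - 4.77) = -3.234%, loss ≈ 12121 × 3.234/100 ≈ 392.
Year 1994: gap = -2.2 × (5.93 - 4.77) = -2.552%, loss ≈ 12121 × 2.552/100 ≈ 309.
Year 1995: gap = -2.2 × (6.21 - 4.77) = -3.168%, loss ≈ 12121 × 3.168/100 ≈ 384.
Year 1996: gap = -2.2 × (6.17 - 4.77) = -3.08%, loss ≈ 12121 × 3.08/100 ≈ 373.
Total lost output = 1261 + 392 + 309 + 384 + 373 = 2719 billion.

$2,719 billion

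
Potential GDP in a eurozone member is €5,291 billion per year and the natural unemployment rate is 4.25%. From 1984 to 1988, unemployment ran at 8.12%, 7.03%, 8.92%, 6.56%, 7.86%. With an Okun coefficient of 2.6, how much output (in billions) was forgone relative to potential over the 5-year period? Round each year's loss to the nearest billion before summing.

€2,371 billion

Year 1984: gap = -2.6 × (8.12 - 4.25) = -10.062%, loss ≈ 5291 × 10.062/100 ≈ 532.
Year 1985: gap = -2.6 × (7.03 - 4.25) = -7.228%, loss ≈ 5291 × 7.228/100 ≈ 382.
Year 1986: gap = -2.6 × (8.92 - 4.25) = -12.142%, loss ≈ 5291 × 12.142/100 ≈ 642.
Year 1987: gap = -2.6 × (6.56 - 4.25) = -6.006%, loss ≈ 5291 × 6.006/100 ≈ 318.
Year 1988: gap = -2.6 × (7.86 - 4.25) = -9.386%, loss ≈ 5291 × 9.386/100 ≈ 497.
Total lost output = 532 + 382 + 642 + 318 + 497 = 2371 billion.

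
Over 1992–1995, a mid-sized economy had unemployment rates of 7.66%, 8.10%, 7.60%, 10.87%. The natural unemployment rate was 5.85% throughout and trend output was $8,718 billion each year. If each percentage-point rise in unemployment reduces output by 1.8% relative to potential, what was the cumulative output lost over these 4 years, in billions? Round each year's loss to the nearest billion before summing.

$1,700 billion

Year 1992: gap = -1.8 × (7.66 - 5.85) = -3.258%, loss ≈ 8718 × 3.258/100 ≈ 284.
Year 1993: gap = -1.8 × (8.1 - 5.85) = -4.05%, loss ≈ 8718 × 4.05/100 ≈ 353.
Year 1994: gap = -1.8 × (7.6 - 5.85) = -3.15%, loss ≈ 8718 × 3.15/100 ≈ 275.
Year 1995: gap = -1.8 × (10.87 - 5.85) = -9.036%, loss ≈ 8718 × 9.036/100 ≈ 788.
Total lost output = 284 + 353 + 275 + 788 = 1700 billion.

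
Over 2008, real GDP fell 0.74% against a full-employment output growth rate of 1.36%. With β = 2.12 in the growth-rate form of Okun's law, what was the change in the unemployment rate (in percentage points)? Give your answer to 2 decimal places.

Growth-rate Okun's law: g_Y = g_Y* - β × Δu, so Δu = (g_Y* - g_Y)/β.
Δu = (1.36 + 0.74)/2.12 = 2.1/2.12 = 0.99 percentage points.

0.99 percentage points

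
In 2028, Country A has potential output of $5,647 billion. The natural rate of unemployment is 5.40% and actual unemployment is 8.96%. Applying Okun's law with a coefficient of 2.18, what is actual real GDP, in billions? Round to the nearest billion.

Unemployment gap = 8.96 - 5.4 = 3.56 points, so the output gap is -2.18 × 3.56 = -7.7608%.
Actual GDP = 5647 × (1 - 7.7608/100) = 5647 × 0.922392 ≈ 5209 billion.

$5,209 billion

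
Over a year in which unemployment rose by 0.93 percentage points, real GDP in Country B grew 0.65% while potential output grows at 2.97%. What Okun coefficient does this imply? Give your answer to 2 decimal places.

β ≈ 2.49

Growth form: g_Y = g_Y* - β × Δu, so β = (g_Y* - g_Y)/Δu.
β = (2.97 - 0.65)/0.93 = 2.32/0.93 = 2.49.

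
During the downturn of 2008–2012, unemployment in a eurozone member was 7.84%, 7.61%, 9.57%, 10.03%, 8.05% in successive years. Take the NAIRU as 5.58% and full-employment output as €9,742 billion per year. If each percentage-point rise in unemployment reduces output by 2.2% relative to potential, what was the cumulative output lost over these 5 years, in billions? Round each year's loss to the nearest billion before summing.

Year 2008: gap = -2.2 × (7.84 - 5.58) = -4.972%, loss ≈ 9742 × 4.972/100 ≈ 484.
Year 2009: gap = -2.2 × (7.61 - 5.58) = -4.466%, loss ≈ 9742 × 4.466/100 ≈ 435.
Year 2010: gap = -2.2 × (9.57 - 5.58) = -8.778%, loss ≈ 9742 × 8.778/100 ≈ 855.
Year 2011: gap = -2.2 × (10.03 - 5.58) = -9.79%, loss ≈ 9742 × 9.79/100 ≈ 954.
Year 2012: gap = -2.2 × (8.05 - 5.58) = -5.434%, loss ≈ 9742 × 5.434/100 ≈ 529.
Total lost output = 484 + 435 + 855 + 954 + 529 = 3257 billion.

€3,257 billion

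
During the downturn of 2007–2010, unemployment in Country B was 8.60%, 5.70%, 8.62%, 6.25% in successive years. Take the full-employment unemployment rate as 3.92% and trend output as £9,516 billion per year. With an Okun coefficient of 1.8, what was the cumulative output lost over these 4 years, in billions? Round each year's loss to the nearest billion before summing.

Year 2007: gap = -1.8 × (8.6 - 3.92) = -8.424%, loss ≈ 9516 × 8.424/100 ≈ 802.
Year 2008: gap = -1.8 × (5.7 - 3.92) = -3.204%, loss ≈ 9516 × 3.204/100 ≈ 305.
Year 2009: gap = -1.8 × (8.62 - 3.92) = -8.46%, loss ≈ 9516 × 8.46/100 ≈ 805.
Year 2010: gap = -1.8 × (6.25 - 3.92) = -4.194%, loss ≈ 9516 × 4.194/100 ≈ 399.
Total lost output = 802 + 305 + 805 + 399 = 2311 billion.

£2,311 billion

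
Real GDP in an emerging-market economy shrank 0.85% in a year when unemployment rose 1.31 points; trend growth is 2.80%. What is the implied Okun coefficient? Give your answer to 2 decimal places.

β ≈ 2.79

Growth form: g_Y = g_Y* - β × Δu, so β = (g_Y* - g_Y)/Δu.
β = (2.8 + 0.85)/1.31 = 3.65/1.31 = 2.79.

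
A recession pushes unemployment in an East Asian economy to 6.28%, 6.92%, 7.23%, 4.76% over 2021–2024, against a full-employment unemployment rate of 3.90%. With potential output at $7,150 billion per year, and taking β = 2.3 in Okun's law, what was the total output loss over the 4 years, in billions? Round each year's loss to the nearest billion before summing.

Year 2021: gap = -2.3 × (6.28 - 3.9) = -5.474%, loss ≈ 7150 × 5.474/100 ≈ 391.
Year 2022: gap = -2.3 × (6.92 - 3.9) = -6.946%, loss ≈ 7150 × 6.946/100 ≈ 497.
Year 2023: gap = -2.3 × (7.23 - 3.9) = -7.659%, loss ≈ 7150 × 7.659/100 ≈ 548.
Year 2024: gap = -2.3 × (4.76 - 3.9) = -1.978%, loss ≈ 7150 × 1.978/100 ≈ 141.
Total lost output = 391 + 497 + 548 + 141 = 1577 billion.

$1,577 billion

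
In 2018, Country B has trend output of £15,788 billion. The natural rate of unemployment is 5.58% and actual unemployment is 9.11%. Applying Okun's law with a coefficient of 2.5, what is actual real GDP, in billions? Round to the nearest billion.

£14,395 billion

Unemployment gap = 9.11 - 5.58 = 3.53 points, so the output gap is -2.5 × 3.53 = -8.825%.
Actual GDP = 15788 × (1 - 8.825/100) = 15788 × 0.91175 ≈ 14395 billion.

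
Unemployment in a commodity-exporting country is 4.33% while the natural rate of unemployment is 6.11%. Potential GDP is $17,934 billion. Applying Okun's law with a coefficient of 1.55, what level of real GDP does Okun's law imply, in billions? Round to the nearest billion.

Unemployment gap = 4.33 - 6.11 = -1.78 points, so the output gap is -1.55 × (-1.78) = 2.759%.
Actual GDP = 17934 × (1 + 2.759/100) = 17934 × 1.02759 ≈ 18429 billion.

$18,429 billion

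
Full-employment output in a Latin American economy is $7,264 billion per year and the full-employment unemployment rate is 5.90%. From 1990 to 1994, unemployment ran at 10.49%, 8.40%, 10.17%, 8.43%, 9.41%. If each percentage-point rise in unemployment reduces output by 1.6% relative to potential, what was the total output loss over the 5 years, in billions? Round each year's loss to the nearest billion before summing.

$2,022 billion

Year 1990: gap = -1.6 × (10.49 - 5.9) = -7.344%, loss ≈ 7264 × 7.344/100 ≈ 533.
Year 1991: gap = -1.6 × (8.4 - 5.9) = -4%, loss ≈ 7264 × 4/100 ≈ 291.
Year 1992: gap = -1.6 × (10.17 - 5.9) = -6.832%, loss ≈ 7264 × 6.832/100 ≈ 496.
Year 1993: gap = -1.6 × (8.43 - 5.9) = -4.048%, loss ≈ 7264 × 4.048/100 ≈ 294.
Year 1994: gap = -1.6 × (9.41 - 5.9) = -5.616%, loss ≈ 7264 × 5.616/100 ≈ 408.
Total lost output = 533 + 291 + 496 + 294 + 408 = 2022 billion.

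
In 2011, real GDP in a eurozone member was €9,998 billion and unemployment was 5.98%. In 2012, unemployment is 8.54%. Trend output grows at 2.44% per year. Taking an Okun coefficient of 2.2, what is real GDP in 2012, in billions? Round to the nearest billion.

€9,679 billion

Δu = 8.54 - 5.98 = 2.56 points.
Okun's law (growth form): g_Y = g_Y* - β × Δu = 2.44 - 2.2 × (2.56) = 2.44 - 5.632 = -3.192%.
Real GDP in the next year = 9998 × (1 - 3.192/100) = 9998 × 0.96808 ≈ 9679 billion.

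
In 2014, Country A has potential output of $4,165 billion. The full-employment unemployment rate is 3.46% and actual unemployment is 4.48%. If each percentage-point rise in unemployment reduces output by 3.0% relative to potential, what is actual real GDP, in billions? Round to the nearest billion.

$4,038 billion

Unemployment gap = 4.48 - 3.46 = 1.02 points, so the output gap is -3 × 1.02 = -3.06%.
Actual GDP = 4165 × (1 - 3.06/100) = 4165 × 0.9694 ≈ 4038 billion.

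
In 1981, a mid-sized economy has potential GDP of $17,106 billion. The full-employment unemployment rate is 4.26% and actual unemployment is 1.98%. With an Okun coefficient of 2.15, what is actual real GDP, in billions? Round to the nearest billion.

Unemployment gap = 1.98 - 4.26 = -2.28 points, so the output gap is -2.15 × (-2.28) = 4.902%.
Actual GDP = 17106 × (1 + 4.902/100) = 17106 × 1.04902 ≈ 17945 billion.

$17,945 billion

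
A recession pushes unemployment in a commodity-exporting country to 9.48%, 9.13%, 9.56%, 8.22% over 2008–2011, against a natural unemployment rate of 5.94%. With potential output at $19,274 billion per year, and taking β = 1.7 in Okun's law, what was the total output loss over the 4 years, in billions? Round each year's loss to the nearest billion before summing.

$4,138 billion

Year 2008: gap = -1.7 × (9.48 - 5.94) = -6.018%, loss ≈ 19274 × 6.018/100 ≈ 1160.
Year 2009: gap = -1.7 × (9.13 - 5.94) = -5.423%, loss ≈ 19274 × 5.423/100 ≈ 1045.
Year 2010: gap = -1.7 × (9.56 - 5.94) = -6.154%, loss ≈ 19274 × 6.154/100 ≈ 1186.
Year 2011: gap = -1.7 × (8.22 - 5.94) = -3.876%, loss ≈ 19274 × 3.876/100 ≈ 747.
Total lost output = 1160 + 1045 + 1186 + 747 = 4138 billion.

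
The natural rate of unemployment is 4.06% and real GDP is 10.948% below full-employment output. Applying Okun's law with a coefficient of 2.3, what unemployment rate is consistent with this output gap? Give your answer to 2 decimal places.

From Okun's law, u - u* = -(output gap)/β = -(-10.948)/2.3 = 4.76 points.
So u = 4.06 + 4.76 = 8.82%.

8.82%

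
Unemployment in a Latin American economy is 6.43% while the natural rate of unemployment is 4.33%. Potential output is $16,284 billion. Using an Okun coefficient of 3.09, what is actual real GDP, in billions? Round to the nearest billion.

$15,227 billion

Unemployment gap = 6.43 - 4.33 = 2.1 points, so the output gap is -3.09 × 2.1 = -6.489%.
Actual GDP = 16284 × (1 - 6.489/100) = 16284 × 0.93511 ≈ 15227 billion.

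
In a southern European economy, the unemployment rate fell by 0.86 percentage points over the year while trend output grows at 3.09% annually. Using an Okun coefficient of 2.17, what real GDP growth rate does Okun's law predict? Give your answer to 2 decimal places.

Growth-rate Okun's law: g_Y = g_Y* - β × Δu.
g_Y = 3.09 - 2.17 × (-0.86) = 3.09 + 1.8662 = 4.9562%, i.e. 4.96% to 2 d.p.

4.96%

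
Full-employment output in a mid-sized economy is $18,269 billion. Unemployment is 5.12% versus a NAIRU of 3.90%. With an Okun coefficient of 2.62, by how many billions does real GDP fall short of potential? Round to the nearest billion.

Output gap = -2.62 × (5.12 - 3.9) = -2.62 × 1.22 = -3.1964%.
Actual GDP ≈ 18269 × 0.968036 ≈ 17685 billion, so the shortfall is 18269 - 17685 = 584 billion.

$584 billion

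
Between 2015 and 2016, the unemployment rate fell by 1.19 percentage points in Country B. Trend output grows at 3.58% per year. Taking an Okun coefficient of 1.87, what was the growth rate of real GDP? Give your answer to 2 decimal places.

5.81%

Growth-rate Okun's law: g_Y = g_Y* - β × Δu.
g_Y = 3.58 - 1.87 × (-1.19) = 3.58 + 2.2253 = 5.8053%, i.e. 5.81% to 2 d.p.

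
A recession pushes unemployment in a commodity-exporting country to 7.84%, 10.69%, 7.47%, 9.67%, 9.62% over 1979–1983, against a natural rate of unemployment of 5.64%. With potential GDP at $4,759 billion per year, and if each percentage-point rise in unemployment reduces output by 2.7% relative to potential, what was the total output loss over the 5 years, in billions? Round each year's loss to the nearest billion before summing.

$2,196 billion

Year 1979: gap = -2.7 × (7.84 - 5.64) = -5.94%, loss ≈ 4759 × 5.94/100 ≈ 283.
Year 1980: gap = -2.7 × (10.69 - 5.64) = -13.635%, loss ≈ 4759 × 13.635/100 ≈ 649.
Year 1981: gap = -2.7 × (7.47 - 5.64) = -4.941%, loss ≈ 4759 × 4.941/100 ≈ 235.
Year 1982: gap = -2.7 × (9.67 - 5.64) = -10.881%, loss ≈ 4759 × 10.881/100 ≈ 518.
Year 1983: gap = -2.7 × (9.62 - 5.64) = -10.746%, loss ≈ 4759 × 10.746/100 ≈ 511.
Total lost output = 283 + 649 + 235 + 518 + 511 = 2196 billion.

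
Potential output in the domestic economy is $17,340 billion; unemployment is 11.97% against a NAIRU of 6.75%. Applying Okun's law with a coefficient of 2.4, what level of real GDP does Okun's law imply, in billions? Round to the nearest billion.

$15,168 billion

Unemployment gap = 11.97 - 6.75 = 5.22 points, so the output gap is -2.4 × 5.22 = -12.528%.
Actual GDP = 17340 × (1 - 12.528/100) = 17340 × 0.87472 ≈ 15168 billion.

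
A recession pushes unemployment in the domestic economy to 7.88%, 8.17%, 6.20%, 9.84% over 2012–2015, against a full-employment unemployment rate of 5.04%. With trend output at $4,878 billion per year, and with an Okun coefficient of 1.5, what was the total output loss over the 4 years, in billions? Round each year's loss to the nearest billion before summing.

$873 billion

Year 2012: gap = -1.5 × (7.88 - 5.04) = -4.26%, loss ≈ 4878 × 4.26/100 ≈ 208.
Year 2013: gap = -1.5 × (8.17 - 5.04) = -4.695%, loss ≈ 4878 × 4.695/100 ≈ 229.
Year 2014: gap = -1.5 × (6.2 - 5.04) = -1.74%, loss ≈ 4878 × 1.74/100 ≈ 85.
Year 2015: gap = -1.5 × (9.84 - 5.04) = -7.2%, loss ≈ 4878 × 7.2/100 ≈ 351.
Total lost output = 208 + 229 + 85 + 351 = 873 billion.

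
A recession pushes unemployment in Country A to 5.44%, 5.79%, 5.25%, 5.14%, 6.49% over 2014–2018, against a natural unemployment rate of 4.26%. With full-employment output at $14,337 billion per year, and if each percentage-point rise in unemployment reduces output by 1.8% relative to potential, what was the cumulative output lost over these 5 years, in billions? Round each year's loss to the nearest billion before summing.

$1,757 billion

Year 2014: gap = -1.8 × (5.44 - 4.26) = -2.124%, loss ≈ 14337 × 2.124/100 ≈ 305.
Year 2015: gap = -1.8 × (5.79 - 4.26) = -2.754%, loss ≈ 14337 × 2.754/100 ≈ 395.
Year 2016: gap = -1.8 × (5.25 - 4.26) = -1.782%, loss ≈ 14337 × 1.782/100 ≈ 255.
Year 2017: gap = -1.8 × (5.14 - 4.26) = -1.584%, loss ≈ 14337 × 1.584/100 ≈ 227.
Year 2018: gap = -1.8 × (6.49 - 4.26) = -4.014%, loss ≈ 14337 × 4.014/100 ≈ 575.
Total lost output = 305 + 395 + 255 + 227 + 575 = 1757 billion.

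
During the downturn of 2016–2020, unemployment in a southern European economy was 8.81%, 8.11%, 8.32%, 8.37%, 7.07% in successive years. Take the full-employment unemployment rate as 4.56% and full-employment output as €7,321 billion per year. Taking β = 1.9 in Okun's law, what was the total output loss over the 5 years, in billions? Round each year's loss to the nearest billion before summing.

Year 2016: gap = -1.9 × (8.81 - 4.56) = -8.075%, loss ≈ 7321 × 8.075/100 ≈ 591.
Year 2017: gap = -1.9 × (8.11 - 4.56) = -6.745%, loss ≈ 7321 × 6.745/100 ≈ 494.
Year 2018: gap = -1.9 × (8.32 - 4.56) = -7.144%, loss ≈ 7321 × 7.144/100 ≈ 523.
Year 2019: gap = -1.9 × (8.37 - 4.56) = -7.239%, loss ≈ 7321 × 7.239/100 ≈ 530.
Year 2020: gap = -1.9 × (7.07 - 4.56) = -4.769%, loss ≈ 7321 × 4.769/100 ≈ 349.
Total lost output = 591 + 494 + 523 + 530 + 349 = 2487 billion.

€2,487 billion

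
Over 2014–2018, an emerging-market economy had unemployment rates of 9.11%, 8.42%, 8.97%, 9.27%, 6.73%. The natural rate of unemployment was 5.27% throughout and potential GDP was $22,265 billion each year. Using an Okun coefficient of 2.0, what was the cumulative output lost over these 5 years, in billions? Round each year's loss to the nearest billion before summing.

Year 2014: gap = -2.0 × (9.11 - 5.27) = -7.68%, loss ≈ 22265 × 7.68/100 ≈ 1710.
Year 2015: gap = -2.0 × (8.42 - 5.27) = -6.3%, loss ≈ 22265 × 6.3/100 ≈ 1403.
Year 2016: gap = -2.0 × (8.97 - 5.27) = -7.4%, loss ≈ 22265 × 7.4/100 ≈ 1648.
Year 2017: gap = -2.0 × (9.27 - 5.27) = -8%, loss ≈ 22265 × 8/100 ≈ 1781.
Year 2018: gap = -2.0 × (6.73 - 5.27) = -2.92%, loss ≈ 22265 × 2.92/100 ≈ 650.
Total lost output = 1710 + 1403 + 1648 + 1781 + 650 = 7192 billion.

$7,192 billion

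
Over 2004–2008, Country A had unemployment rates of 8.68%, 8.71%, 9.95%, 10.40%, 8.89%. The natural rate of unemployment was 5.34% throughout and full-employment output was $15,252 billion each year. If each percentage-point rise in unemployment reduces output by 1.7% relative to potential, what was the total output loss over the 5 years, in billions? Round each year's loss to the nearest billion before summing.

Year 2004: gap = -1.7 × (8.68 - 5.34) = -5.678%, loss ≈ 15252 × 5.678/100 ≈ 866.
Year 2005: gap = -1.7 × (8.71 - 5.34) = -5.729%, loss ≈ 15252 × 5.729/100 ≈ 874.
Year 2006: gap = -1.7 × (9.95 - 5.34) = -7.837%, loss ≈ 15252 × 7.837/100 ≈ 1195.
Year 2007: gap = -1.7 × (10.4 - 5.34) = -8.602%, loss ≈ 15252 × 8.602/100 ≈ 1312.
Year 2008: gap = -1.7 × (8.89 - 5.34) = -6.035%, loss ≈ 15252 × 6.035/100 ≈ 920.
Total lost output = 866 + 874 + 1195 + 1312 + 920 = 5167 billion.

$5,167 billion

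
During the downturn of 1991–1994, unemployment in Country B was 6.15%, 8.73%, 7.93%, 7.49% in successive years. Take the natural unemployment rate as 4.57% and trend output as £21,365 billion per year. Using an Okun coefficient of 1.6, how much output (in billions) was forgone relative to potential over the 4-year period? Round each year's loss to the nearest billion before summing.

£4,109 billion

Year 1991: gap = -1.6 × (6.15 - 4.57) = -2.528%, loss ≈ 21365 × 2.528/100 ≈ 540.
Year 1992: gap = -1.6 × (8.73 - 4.57) = -6.656%, loss ≈ 21365 × 6.656/100 ≈ 1422.
Year 1993: gap = -1.6 × (7.93 - 4.57) = -5.376%, loss ≈ 21365 × 5.376/100 ≈ 1149.
Year 1994: gap = -1.6 × (7.49 - 4.57) = -4.672%, loss ≈ 21365 × 4.672/100 ≈ 998.
Total lost output = 540 + 1422 + 1149 + 998 = 4109 billion.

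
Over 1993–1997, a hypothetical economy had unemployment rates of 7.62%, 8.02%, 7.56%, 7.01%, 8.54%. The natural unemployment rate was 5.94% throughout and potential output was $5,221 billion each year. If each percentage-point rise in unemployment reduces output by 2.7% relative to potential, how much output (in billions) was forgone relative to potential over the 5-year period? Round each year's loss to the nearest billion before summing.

$1,276 billion

Year 1993: gap = -2.7 × (7.62 - 5.94) = -4.536%, loss ≈ 5221 × 4.536/100 ≈ 237.
Year 1994: gap = -2.7 × (8.02 - 5.94) = -5.616%, loss ≈ 5221 × 5.616/100 ≈ 293.
Year 1995: gap = -2.7 × (7.56 - 5.94) = -4.374%, loss ≈ 5221 × 4.374/100 ≈ 228.
Year 1996: gap = -2.7 × (7.01 - 5.94) = -2.889%, loss ≈ 5221 × 2.889/100 ≈ 151.
Year 1997: gap = -2.7 × (8.54 - 5.94) = -7.02%, loss ≈ 5221 × 7.02/100 ≈ 367.
Total lost output = 237 + 293 + 228 + 151 + 367 = 1276 billion.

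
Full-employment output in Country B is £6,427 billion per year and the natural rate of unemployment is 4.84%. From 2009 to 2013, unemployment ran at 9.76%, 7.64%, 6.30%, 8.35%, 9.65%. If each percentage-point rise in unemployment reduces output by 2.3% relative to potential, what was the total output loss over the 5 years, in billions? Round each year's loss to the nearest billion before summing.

£2,587 billion

Year 2009: gap = -2.3 × (9.76 - 4.84) = -11.316%, loss ≈ 6427 × 11.316/100 ≈ 727.
Year 2010: gap = -2.3 × (7.64 - 4.84) = -6.44%, loss ≈ 6427 × 6.44/100 ≈ 414.
Year 2011: gap = -2.3 × (6.3 - 4.84) = -3.358%, loss ≈ 6427 × 3.358/100 ≈ 216.
Year 2012: gap = -2.3 × (8.35 - 4.84) = -8.073%, loss ≈ 6427 × 8.073/100 ≈ 519.
Year 2013: gap = -2.3 × (9.65 - 4.84) = -11.063%, loss ≈ 6427 × 11.063/100 ≈ 711.
Total lost output = 727 + 414 + 216 + 519 + 711 = 2587 billion.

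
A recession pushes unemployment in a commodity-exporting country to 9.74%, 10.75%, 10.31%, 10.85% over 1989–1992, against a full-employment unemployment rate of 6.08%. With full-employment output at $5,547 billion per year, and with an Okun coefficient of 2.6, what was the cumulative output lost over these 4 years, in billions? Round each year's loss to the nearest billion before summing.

Year 1989: gap = -2.6 × (9.74 - 6.08) = -9.516%, loss ≈ 5547 × 9.516/100 ≈ 528.
Year 1990: gap = -2.6 × (10.75 - 6.08) = -12.142%, loss ≈ 5547 × 12.142/100 ≈ 674.
Year 1991: gap = -2.6 × (10.31 - 6.08) = -10.998%, loss ≈ 5547 × 10.998/100 ≈ 610.
Year 1992: gap = -2.6 × (10.85 - 6.08) = -12.402%, loss ≈ 5547 × 12.402/100 ≈ 688.
Total lost output = 528 + 674 + 610 + 688 = 2500 billion.

$2,500 billion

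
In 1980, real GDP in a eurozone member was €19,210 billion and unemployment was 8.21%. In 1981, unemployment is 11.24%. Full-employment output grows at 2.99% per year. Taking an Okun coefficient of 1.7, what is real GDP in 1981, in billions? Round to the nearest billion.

€18,795 billion

Δu = 11.24 - 8.21 = 3.03 points.
Okun's law (growth form): g_Y = g_Y* - β × Δu = 2.99 - 1.7 × (3.03) = 2.99 - 5.151 = -2.161%.
Real GDP in the next year = 19210 × (1 - 2.161/100) = 19210 × 0.97839 ≈ 18795 billion.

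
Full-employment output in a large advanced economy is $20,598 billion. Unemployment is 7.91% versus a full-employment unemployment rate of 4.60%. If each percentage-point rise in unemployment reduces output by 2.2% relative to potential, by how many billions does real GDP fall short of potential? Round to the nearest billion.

Output gap = -2.2 × (7.91 - 4.6) = -2.2 × 3.31 = -7.282%.
Actual GDP ≈ 20598 × 0.92718 ≈ 19098 billion, so the shortfall is 20598 - 19098 = 1500 billion.

$1,500 billion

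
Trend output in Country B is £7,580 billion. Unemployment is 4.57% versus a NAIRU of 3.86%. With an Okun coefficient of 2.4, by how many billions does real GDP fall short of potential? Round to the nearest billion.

£129 billion

Output gap = -2.4 × (4.57 - 3.86) = -2.4 × 0.71 = -1.704%.
Actual GDP ≈ 7580 × 0.98296 ≈ 7451 billion, so the shortfall is 7580 - 7451 = 129 billion.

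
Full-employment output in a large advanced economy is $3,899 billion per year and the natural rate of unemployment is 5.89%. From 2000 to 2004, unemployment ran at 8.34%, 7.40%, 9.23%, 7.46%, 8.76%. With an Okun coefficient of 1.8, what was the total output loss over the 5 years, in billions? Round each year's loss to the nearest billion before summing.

$823 billion

Year 2000: gap = -1.8 × (8.34 - 5.89) = -4.41%, loss ≈ 3899 × 4.41/100 ≈ 172.
Year 2001: gap = -1.8 × (7.4 - 5.89) = -2.718%, loss ≈ 3899 × 2.718/100 ≈ 106.
Year 2002: gap = -1.8 × (9.23 - 5.89) = -6.012%, loss ≈ 3899 × 6.012/100 ≈ 234.
Year 2003: gap = -1.8 × (7.46 - 5.89) = -2.826%, loss ≈ 3899 × 2.826/100 ≈ 110.
Year 2004: gap = -1.8 × (8.76 - 5.89) = -5.166%, loss ≈ 3899 × 5.166/100 ≈ 201.
Total lost output = 172 + 106 + 234 + 110 + 201 = 823 billion.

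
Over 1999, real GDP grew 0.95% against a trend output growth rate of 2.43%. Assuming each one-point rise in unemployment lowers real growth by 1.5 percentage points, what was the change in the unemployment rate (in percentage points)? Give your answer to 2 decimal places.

0.99 percentage points

Growth-rate Okun's law: g_Y = g_Y* - β × Δu, so Δu = (g_Y* - g_Y)/β.
Δu = (2.43 - 0.95)/1.5 = 1.48/1.5 = 0.99 percentage points.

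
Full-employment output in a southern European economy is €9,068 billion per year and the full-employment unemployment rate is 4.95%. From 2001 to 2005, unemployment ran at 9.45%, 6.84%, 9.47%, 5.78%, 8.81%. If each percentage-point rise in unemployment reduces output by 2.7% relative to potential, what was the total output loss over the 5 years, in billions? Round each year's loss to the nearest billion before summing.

Year 2001: gap = -2.7 × (9.45 - 4.95) = -12.15%, loss ≈ 9068 × 12.15/100 ≈ 1102.
Year 2002: gap = -2.7 × (6.84 - 4.95) = -5.103%, loss ≈ 9068 × 5.103/100 ≈ 463.
Year 2003: gap = -2.7 × (9.47 - 4.95) = -12.204%, loss ≈ 9068 × 12.204/100 ≈ 1107.
Year 2004: gap = -2.7 × (5.78 - 4.95) = -2.241%, loss ≈ 9068 × 2.241/100 ≈ 203.
Year 2005: gap = -2.7 × (8.81 - 4.95) = -10.422%, loss ≈ 9068 × 10.422/100 ≈ 945.
Total lost output = 1102 + 463 + 1107 + 203 + 945 = 3820 billion.

€3,820 billion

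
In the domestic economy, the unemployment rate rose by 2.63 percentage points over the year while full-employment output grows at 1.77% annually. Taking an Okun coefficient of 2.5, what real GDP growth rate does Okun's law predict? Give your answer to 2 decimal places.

-4.81%

Growth-rate Okun's law: g_Y = g_Y* - β × Δu.
g_Y = 1.77 - 2.5 × (2.63) = 1.77 - 6.575 = -4.805%, i.e. -4.81% to 2 d.p.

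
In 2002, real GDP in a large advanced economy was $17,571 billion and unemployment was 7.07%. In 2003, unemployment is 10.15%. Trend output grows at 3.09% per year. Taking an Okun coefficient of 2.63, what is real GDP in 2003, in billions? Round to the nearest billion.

Δu = 10.15 - 7.07 = 3.08 points.
Okun's law (growth form): g_Y = g_Y* - β × Δu = 3.09 - 2.63 × (3.08) = 3.09 - 8.1004 = -5.0104%.
Real GDP in the next year = 17571 × (1 - 5.0104/100) = 17571 × 0.949896 ≈ 16691 billion.

$16,691 billion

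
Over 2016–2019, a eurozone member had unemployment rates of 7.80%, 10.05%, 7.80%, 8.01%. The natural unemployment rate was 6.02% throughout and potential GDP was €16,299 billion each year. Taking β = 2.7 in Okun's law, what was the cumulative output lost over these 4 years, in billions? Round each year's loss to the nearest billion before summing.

€4,215 billion

Year 2016: gap = -2.7 × (7.8 - 6.02) = -4.806%, loss ≈ 16299 × 4.806/100 ≈ 783.
Year 2017: gap = -2.7 × (10.05 - 6.02) = -10.881%, loss ≈ 16299 × 10.881/100 ≈ 1773.
Year 2018: gap = -2.7 × (7.8 - 6.02) = -4.806%, loss ≈ 16299 × 4.806/100 ≈ 783.
Year 2019: gap = -2.7 × (8.01 - 6.02) = -5.373%, loss ≈ 16299 × 5.373/100 ≈ 876.
Total lost output = 783 + 1773 + 783 + 876 = 4215 billion.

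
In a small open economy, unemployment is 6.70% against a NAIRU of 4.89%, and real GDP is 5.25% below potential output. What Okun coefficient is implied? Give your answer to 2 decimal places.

Okun's law: output gap = -β × (u - u*).
-5.25 = -β × (6.7 - 4.89) = -β × 1.81, so β = 5.25/1.81 = 2.90.

β ≈ 2.90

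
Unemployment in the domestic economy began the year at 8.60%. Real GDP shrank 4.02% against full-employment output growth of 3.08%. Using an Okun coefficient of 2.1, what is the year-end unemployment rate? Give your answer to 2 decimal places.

Growth-rate Okun's law: g_Y = g_Y* - β × Δu, so Δu = (g_Y* - g_Y)/β.
Δu = (3.08 + 4.02)/2.1 = 7.1/2.1 = 3.38 percentage points.
Year-end unemployment = 8.6 + 3.38 = 11.98%.

11.98%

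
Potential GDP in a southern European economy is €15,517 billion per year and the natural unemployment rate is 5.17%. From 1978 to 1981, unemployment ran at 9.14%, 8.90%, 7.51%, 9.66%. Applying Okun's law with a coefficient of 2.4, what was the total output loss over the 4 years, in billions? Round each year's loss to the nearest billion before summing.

Year 1978: gap = -2.4 × (9.14 - 5.17) = -9.528%, loss ≈ 15517 × 9.528/100 ≈ 1478.
Year 1979: gap = -2.4 × (8.9 - 5.17) = -8.952%, loss ≈ 15517 × 8.952/100 ≈ 1389.
Year 1980: gap = -2.4 × (7.51 - 5.17) = -5.616%, loss ≈ 15517 × 5.616/100 ≈ 871.
Year 1981: gap = -2.4 × (9.66 - 5.17) = -10.776%, loss ≈ 15517 × 10.776/100 ≈ 1672.
Total lost output = 1478 + 1389 + 871 + 1672 = 5410 billion.

€5,410 billion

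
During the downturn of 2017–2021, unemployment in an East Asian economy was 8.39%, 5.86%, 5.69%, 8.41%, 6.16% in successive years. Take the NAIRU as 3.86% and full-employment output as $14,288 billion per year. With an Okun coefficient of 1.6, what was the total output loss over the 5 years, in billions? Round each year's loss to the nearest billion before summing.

$3,477 billion

Year 2017: gap = -1.6 × (8.39 - 3.86) = -7.248%, loss ≈ 14288 × 7.248/100 ≈ 1036.
Year 2018: gap = -1.6 × (5.86 - 3.86) = -3.2%, loss ≈ 14288 × 3.2/100 ≈ 457.
Year 2019: gap = -1.6 × (5.69 - 3.86) = -2.928%, loss ≈ 14288 × 2.928/100 ≈ 418.
Year 2020: gap = -1.6 × (8.41 - 3.86) = -7.28%, loss ≈ 14288 × 7.28/100 ≈ 1040.
Year 2021: gap = -1.6 × (6.16 - 3.86) = -3.68%, loss ≈ 14288 × 3.68/100 ≈ 526.
Total lost output = 1036 + 457 + 418 + 1040 + 526 = 3477 billion.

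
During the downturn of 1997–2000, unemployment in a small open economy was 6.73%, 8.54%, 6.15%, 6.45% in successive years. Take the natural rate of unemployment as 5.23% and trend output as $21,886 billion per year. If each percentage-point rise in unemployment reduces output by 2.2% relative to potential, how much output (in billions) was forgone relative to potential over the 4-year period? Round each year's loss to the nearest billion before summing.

Year 1997: gap = -2.2 × (6.73 - 5.23) = -3.3%, loss ≈ 21886 × 3.3/100 ≈ 722.
Year 1998: gap = -2.2 × (8.54 - 5.23) = -7.282%, loss ≈ 21886 × 7.282/100 ≈ 1594.
Year 1999: gap = -2.2 × (6.15 - 5.23) = -2.024%, loss ≈ 21886 × 2.024/100 ≈ 443.
Year 2000: gap = -2.2 × (6.45 - 5.23) = -2.684%, loss ≈ 21886 × 2.684/100 ≈ 587.
Total lost output = 722 + 1594 + 443 + 587 = 3346 billion.

$3,346 billion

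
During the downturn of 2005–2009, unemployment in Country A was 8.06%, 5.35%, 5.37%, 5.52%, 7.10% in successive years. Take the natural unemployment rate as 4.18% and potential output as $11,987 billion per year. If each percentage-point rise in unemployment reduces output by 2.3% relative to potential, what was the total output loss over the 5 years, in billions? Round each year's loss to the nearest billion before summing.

$2,895 billion

Year 2005: gap = -2.3 × (8.06 - 4.18) = -8.924%, loss ≈ 11987 × 8.924/100 ≈ 1070.
Year 2006: gap = -2.3 × (5.35 - 4.18) = -2.691%, loss ≈ 11987 × 2.691/100 ≈ 323.
Year 2007: gap = -2.3 × (5.37 - 4.18) = -2.737%, loss ≈ 11987 × 2.737/100 ≈ 328.
Year 2008: gap = -2.3 × (5.52 - 4.18) = -3.082%, loss ≈ 11987 × 3.082/100 ≈ 369.
Year 2009: gap = -2.3 × (7.1 - 4.18) = -6.716%, loss ≈ 11987 × 6.716/100 ≈ 805.
Total lost output = 1070 + 323 + 328 + 369 + 805 = 2895 billion.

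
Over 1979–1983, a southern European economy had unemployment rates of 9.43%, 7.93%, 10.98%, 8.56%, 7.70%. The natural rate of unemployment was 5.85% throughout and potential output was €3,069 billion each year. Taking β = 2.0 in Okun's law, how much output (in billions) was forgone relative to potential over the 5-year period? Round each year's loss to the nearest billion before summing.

Year 1979: gap = -2.0 × (9.43 - 5.85) = -7.16%, loss ≈ 3069 × 7.16/100 ≈ 220.
Year 1980: gap = -2.0 × (7.93 - 5.85) = -4.16%, loss ≈ 3069 × 4.16/100 ≈ 128.
Year 1981: gap = -2.0 × (10.98 - 5.85) = -10.26%, loss ≈ 3069 × 10.26/100 ≈ 315.
Year 1982: gap = -2.0 × (8.56 - 5.85) = -5.42%, loss ≈ 3069 × 5.42/100 ≈ 166.
Year 1983: gap = -2.0 × (7.7 - 5.85) = -3.7%, loss ≈ 3069 × 3.7/100 ≈ 114.
Total lost output = 220 + 128 + 315 + 166 + 114 = 943 billion.

€943 billion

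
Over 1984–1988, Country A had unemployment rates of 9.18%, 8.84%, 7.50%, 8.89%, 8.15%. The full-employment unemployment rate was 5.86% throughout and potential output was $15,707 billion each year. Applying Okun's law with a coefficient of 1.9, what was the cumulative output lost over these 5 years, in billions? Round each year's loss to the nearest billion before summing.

Year 1984: gap = -1.9 × (9.18 - 5.86) = -6.308%, loss ≈ 15707 × 6.308/100 ≈ 991.
Year 1985: gap = -1.9 × (8.84 - 5.86) = -5.662%, loss ≈ 15707 × 5.662/100 ≈ 889.
Year 1986: gap = -1.9 × (7.5 - 5.86) = -3.116%, loss ≈ 15707 × 3.116/100 ≈ 489.
Year 1987: gap = -1.9 × (8.89 - 5.86) = -5.757%, loss ≈ 15707 × 5.757/100 ≈ 904.
Year 1988: gap = -1.9 × (8.15 - 5.86) = -4.351%, loss ≈ 15707 × 4.351/100 ≈ 683.
Total lost output = 991 + 889 + 489 + 904 + 683 = 3956 billion.

$3,956 billion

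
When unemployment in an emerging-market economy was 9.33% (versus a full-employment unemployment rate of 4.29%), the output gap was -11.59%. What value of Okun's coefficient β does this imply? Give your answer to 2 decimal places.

Okun's law: output gap = -β × (u - u*).
-11.59 = -β × (9.33 - 4.29) = -β × 5.04, so β = 11.59/5.04 = 2.30.

β ≈ 2.30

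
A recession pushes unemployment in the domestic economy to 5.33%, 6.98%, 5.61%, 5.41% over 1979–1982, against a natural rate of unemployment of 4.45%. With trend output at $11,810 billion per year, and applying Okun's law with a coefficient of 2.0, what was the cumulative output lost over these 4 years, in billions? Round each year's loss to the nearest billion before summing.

$1,307 billion

Year 1979: gap = -2.0 × (5.33 - 4.45) = -1.76%, loss ≈ 11810 × 1.76/100 ≈ 208.
Year 1980: gap = -2.0 × (6.98 - 4.45) = -5.06%, loss ≈ 11810 × 5.06/100 ≈ 598.
Year 1981: gap = -2.0 × (5.61 - 4.45) = -2.32%, loss ≈ 11810 × 2.32/100 ≈ 274.
Year 1982: gap = -2.0 × (5.41 - 4.45) = -1.92%, loss ≈ 11810 × 1.92/100 ≈ 227.
Total lost output = 208 + 598 + 274 + 227 = 1307 billion.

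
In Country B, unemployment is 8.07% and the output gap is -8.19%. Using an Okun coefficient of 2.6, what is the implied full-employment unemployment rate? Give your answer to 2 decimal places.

4.92%

From Okun's law, u - u* = -(output gap)/β = -(-8.19)/2.6 = 3.15 points.
So u* = 8.07 - 3.15 = 4.92%.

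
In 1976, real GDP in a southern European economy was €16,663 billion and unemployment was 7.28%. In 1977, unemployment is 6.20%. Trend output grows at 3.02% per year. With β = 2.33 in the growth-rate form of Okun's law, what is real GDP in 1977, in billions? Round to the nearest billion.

Δu = 6.2 - 7.28 = -1.08 points.
Okun's law (growth form): g_Y = g_Y* - β × Δu = 3.02 - 2.33 × (-1.08) = 3.02 + 2.5164 = 5.5364%.
Real GDP in the next year = 16663 × (1 + 5.5364/100) = 16663 × 1.055364 ≈ 17586 billion.

€17,586 billion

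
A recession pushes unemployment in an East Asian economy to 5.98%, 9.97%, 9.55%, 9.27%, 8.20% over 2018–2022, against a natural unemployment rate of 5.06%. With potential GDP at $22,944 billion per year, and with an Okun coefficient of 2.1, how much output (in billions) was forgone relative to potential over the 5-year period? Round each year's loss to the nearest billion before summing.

Year 2018: gap = -2.1 × (5.98 - 5.06) = -1.932%, loss ≈ 22944 × 1.932/100 ≈ 443.
Year 2019: gap = -2.1 × (9.97 - 5.06) = -10.311%, loss ≈ 22944 × 10.311/100 ≈ 2366.
Year 2020: gap = -2.1 × (9.55 - 5.06) = -9.429%, loss ≈ 22944 × 9.429/100 ≈ 2163.
Year 2021: gap = -2.1 × (9.27 - 5.06) = -8.841%, loss ≈ 22944 × 8.841/100 ≈ 2028.
Year 2022: gap = -2.1 × (8.2 - 5.06) = -6.594%, loss ≈ 22944 × 6.594/100 ≈ 1513.
Total lost output = 443 + 2366 + 2163 + 2028 + 1513 = 8513 billion.

$8,513 billion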